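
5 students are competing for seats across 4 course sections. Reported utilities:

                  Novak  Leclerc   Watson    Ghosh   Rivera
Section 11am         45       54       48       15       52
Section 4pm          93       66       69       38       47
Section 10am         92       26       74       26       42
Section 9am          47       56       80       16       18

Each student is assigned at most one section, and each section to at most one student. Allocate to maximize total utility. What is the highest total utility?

Optimal: Rivera→Section 11am (52 points), Leclerc→Section 4pm (66 points), Novak→Section 10am (92 points), Watson→Section 9am (80 points) — total 52+66+92+80 = 290 points.
Max-entry greedy (repeatedly take the single best remaining cell) gives 269 points, worse by 21.
Swapping Rivera↔Novak (Rivera→Section 10am 42 points, Novak→Section 11am 45 points) loses 57.

Max total: 290 points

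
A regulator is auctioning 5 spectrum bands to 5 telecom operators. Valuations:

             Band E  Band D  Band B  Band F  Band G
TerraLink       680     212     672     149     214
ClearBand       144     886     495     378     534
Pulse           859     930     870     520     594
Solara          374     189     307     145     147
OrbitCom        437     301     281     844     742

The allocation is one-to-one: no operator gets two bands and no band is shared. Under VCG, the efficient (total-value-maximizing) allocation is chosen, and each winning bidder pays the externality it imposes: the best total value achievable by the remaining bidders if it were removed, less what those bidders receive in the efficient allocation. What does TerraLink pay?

TerraLink pays $227M.

Efficient allocation: TerraLink→Band E ($680M), ClearBand→Band D ($886M), Pulse→Band B ($870M), Solara→Band G ($147M), OrbitCom→Band F ($844M); total welfare W = $3427M.
TerraLink receives Band E at value $680M, so the others get W − 680 = $2747M.
Without TerraLink: best allocation of the remaining 4 bidders over all 5 bands is ClearBand→Band D ($886M), Pulse→Band B ($870M), Solara→Band E ($374M), OrbitCom→Band F ($844M), total $2974M.
VCG payment = (others' best without TerraLink) − (others' welfare with TerraLink) = 2974 − 2747 = $227M.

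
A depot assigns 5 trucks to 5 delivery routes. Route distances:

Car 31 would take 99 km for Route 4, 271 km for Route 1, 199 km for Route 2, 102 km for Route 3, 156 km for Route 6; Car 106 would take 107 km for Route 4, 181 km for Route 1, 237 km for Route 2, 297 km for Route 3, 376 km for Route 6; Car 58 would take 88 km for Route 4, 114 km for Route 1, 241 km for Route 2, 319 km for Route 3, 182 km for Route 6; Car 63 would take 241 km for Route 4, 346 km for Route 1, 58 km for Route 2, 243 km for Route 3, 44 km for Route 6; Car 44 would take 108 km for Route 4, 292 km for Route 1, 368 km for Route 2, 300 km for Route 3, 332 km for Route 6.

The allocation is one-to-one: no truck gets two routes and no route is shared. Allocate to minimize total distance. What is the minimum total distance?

Minimum total: 605 km

Optimal: Car 31→Route 3 (102 km), Car 106→Route 2 (237 km), Car 58→Route 1 (114 km), Car 63→Route 6 (44 km), Car 44→Route 4 (108 km) — total 102+237+114+44+108 = 605 km.
Next-best assignment: Car 31→Route 3, Car 106→Route 1, Car 58→Route 6, Car 63→Route 2, Car 44→Route 4 = 631 km.
No other one-to-one assignment undercuts 605 km.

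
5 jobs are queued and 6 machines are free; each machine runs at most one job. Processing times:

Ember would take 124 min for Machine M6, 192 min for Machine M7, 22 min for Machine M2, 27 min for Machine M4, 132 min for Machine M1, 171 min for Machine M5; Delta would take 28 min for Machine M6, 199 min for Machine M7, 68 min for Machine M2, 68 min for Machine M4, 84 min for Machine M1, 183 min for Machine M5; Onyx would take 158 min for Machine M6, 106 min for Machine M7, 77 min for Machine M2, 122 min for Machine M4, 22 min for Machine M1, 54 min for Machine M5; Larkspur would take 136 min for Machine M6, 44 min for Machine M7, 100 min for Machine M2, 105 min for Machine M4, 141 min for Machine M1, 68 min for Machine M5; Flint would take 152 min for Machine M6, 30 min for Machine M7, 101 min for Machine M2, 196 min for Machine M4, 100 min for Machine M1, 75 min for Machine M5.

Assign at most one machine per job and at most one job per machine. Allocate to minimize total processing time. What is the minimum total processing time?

Optimal: Ember→Machine M2 (22 min), Delta→Machine M6 (28 min), Onyx→Machine M1 (22 min), Larkspur→Machine M5 (68 min), Flint→Machine M7 (30 min) — total 22+28+22+68+30 = 170 min.
Next-best assignment: Ember→Machine M4, Delta→Machine M6, Onyx→Machine M1, Larkspur→Machine M5, Flint→Machine M7 = 175 min.
Swapping Onyx↔Flint (Onyx→Machine M7 106 min, Flint→Machine M1 100 min) adds 154.
Checked against all permutations: 170 min is optimal.

Minimum total: 170 min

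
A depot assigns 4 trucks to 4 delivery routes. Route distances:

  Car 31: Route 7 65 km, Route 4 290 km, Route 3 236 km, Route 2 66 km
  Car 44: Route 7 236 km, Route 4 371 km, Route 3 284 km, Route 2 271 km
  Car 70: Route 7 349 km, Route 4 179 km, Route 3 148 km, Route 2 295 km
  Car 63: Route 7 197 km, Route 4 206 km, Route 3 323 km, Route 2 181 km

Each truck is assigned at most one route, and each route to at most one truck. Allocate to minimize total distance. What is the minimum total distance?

Min total: 656 km

Optimal: Car 31→Route 2 (66 km), Car 44→Route 7 (236 km), Car 70→Route 3 (148 km), Car 63→Route 4 (206 km) — total 66+236+148+206 = 656 km.
Min-entry greedy (repeatedly take the single cheapest remaining cell) gives 765 km, worse by 109.
Next-best assignment: Car 31→Route 7, Car 44→Route 2, Car 70→Route 3, Car 63→Route 4 = 690 km.
Swapping Car 63↔Car 44 (Car 63→Route 7 197 km, Car 44→Route 4 371 km) adds 126.
No other one-to-one assignment undercuts 656 km.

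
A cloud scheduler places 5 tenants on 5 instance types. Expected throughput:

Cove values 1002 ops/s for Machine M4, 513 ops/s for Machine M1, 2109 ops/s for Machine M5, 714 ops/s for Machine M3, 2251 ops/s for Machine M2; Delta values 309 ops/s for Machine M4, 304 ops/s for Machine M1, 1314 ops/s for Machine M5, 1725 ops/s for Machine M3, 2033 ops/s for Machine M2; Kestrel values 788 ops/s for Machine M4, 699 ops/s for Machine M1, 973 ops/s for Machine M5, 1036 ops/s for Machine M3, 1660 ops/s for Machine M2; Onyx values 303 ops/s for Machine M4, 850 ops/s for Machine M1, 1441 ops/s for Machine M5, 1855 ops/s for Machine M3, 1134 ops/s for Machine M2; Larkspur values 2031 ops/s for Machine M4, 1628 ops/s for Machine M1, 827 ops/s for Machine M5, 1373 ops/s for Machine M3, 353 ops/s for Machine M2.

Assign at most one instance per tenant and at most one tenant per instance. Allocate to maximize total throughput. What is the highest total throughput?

Max total: 8727 ops/s

This is the linear assignment problem.
Optimal: Cove→Machine M5 (2109 ops/s), Delta→Machine M2 (2033 ops/s), Kestrel→Machine M1 (699 ops/s), Onyx→Machine M3 (1855 ops/s), Larkspur→Machine M4 (2031 ops/s) — total 2109+2033+699+1855+2031 = 8727 ops/s.
Column-greedy (each instance in turn goes to its best remaining tenant) gives 8375 ops/s, worse by 352.
No other one-to-one assignment exceeds 8727 ops/s.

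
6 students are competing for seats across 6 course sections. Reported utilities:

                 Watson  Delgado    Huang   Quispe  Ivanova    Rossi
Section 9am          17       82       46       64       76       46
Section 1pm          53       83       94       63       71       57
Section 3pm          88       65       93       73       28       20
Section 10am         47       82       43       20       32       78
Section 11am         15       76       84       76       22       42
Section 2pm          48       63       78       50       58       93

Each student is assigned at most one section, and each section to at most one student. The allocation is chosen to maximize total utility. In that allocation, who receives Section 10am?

This is the linear assignment problem.
Optimal: Watson→Section 3pm (88 points), Delgado→Section 10am (82 points), Huang→Section 1pm (94 points), Quispe→Section 11am (76 points), Ivanova→Section 9am (76 points), Rossi→Section 2pm (93 points) — total 88+82+94+76+76+93 = 509 points.
Max-entry greedy (repeatedly take the single best remaining cell) gives 465 points, worse by 44.
Next-best assignment: Watson→Section 3pm, Delgado→Section 10am, Huang→Section 11am, Quispe→Section 1pm, Ivanova→Section 9am, Rossi→Section 2pm = 486 points.
Every other assignment is strictly worse.
Delgado's own top section is Section 1pm (83 points), but forcing Delgado→Section 1pm and reassigning the rest optimally gives only 479 points — worse by 30.

Delgado receives Section 10am.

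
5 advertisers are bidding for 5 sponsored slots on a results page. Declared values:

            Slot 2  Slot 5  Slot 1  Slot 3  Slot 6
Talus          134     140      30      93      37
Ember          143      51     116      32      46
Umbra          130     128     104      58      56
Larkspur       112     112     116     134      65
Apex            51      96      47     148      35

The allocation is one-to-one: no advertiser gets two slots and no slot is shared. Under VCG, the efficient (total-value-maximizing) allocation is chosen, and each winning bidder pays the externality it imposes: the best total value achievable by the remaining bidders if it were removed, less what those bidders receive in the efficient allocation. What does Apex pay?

Efficient allocation: Talus→Slot 5 ($140), Ember→Slot 2 ($143), Umbra→Slot 6 ($56), Larkspur→Slot 1 ($116), Apex→Slot 3 ($148); total welfare W = $603.
Apex receives Slot 3 at value $148, so the others get W − 148 = $455.
Without Apex: best allocation of the remaining 4 bidders over all 5 slots is Talus→Slot 5 ($140), Ember→Slot 2 ($143), Umbra→Slot 1 ($104), Larkspur→Slot 3 ($134), total $521.
VCG payment = (others' best without Apex) − (others' welfare with Apex) = 521 − 455 = $66.

Apex pays $66.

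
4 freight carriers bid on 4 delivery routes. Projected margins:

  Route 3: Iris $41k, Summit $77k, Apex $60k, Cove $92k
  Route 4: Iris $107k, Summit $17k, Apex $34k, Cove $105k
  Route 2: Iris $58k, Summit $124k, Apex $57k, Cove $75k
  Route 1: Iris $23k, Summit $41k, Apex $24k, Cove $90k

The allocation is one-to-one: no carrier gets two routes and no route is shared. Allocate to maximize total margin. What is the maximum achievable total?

This is the linear assignment problem.
Optimal: Iris→Route 4 ($107k), Summit→Route 2 ($124k), Apex→Route 3 ($60k), Cove→Route 1 ($90k) — total 107+124+60+90 = $381k.
Column-greedy (each route in turn goes to its best remaining carrier) gives $347k, worse by 34.
Swapping Summit↔Apex (Summit→Route 3 $77k, Apex→Route 2 $57k) loses 50.

Max total: $381k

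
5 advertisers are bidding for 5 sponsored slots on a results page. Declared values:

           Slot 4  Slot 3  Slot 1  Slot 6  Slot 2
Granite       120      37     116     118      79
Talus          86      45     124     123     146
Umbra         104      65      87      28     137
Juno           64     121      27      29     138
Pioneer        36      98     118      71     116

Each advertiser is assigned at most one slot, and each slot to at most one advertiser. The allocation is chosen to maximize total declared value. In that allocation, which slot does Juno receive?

Juno receives Slot 3.

Treat this as an assignment problem: match each advertiser to one slot.
Optimal: Granite→Slot 4 ($120), Talus→Slot 6 ($123), Umbra→Slot 2 ($137), Juno→Slot 3 ($121), Pioneer→Slot 1 ($118) — total 120+123+137+121+118 = $619.
Max-entry greedy (repeatedly take the single best remaining cell) gives $533, worse by 86.
Swapping Granite↔Talus (Granite→Slot 6 $118, Talus→Slot 4 $86) loses 39.
No other one-to-one assignment exceeds $619.
Juno's own top slot is Slot 2 ($138), but forcing Juno→Slot 2 and reassigning the rest optimally gives only $582 — worse by 37.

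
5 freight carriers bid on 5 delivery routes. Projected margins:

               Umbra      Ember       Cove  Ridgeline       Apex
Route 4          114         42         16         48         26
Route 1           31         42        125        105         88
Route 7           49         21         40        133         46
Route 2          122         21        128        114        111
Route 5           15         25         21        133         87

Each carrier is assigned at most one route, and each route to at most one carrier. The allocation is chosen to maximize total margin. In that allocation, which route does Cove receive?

This is a one-to-one assignment (maximum-weight bipartite matching).
Optimal: Umbra→Route 2 ($122k), Ember→Route 4 ($42k), Cove→Route 1 ($125k), Ridgeline→Route 7 ($133k), Apex→Route 5 ($87k) — total 122+42+125+133+87 = $509k.
Max-entry greedy (repeatedly take the single best remaining cell) gives $488k, worse by 21.
Next-best assignment: Umbra→Route 4, Ember→Route 5, Cove→Route 1, Ridgeline→Route 7, Apex→Route 2 = $508k.
No other one-to-one assignment exceeds $509k.
Cove's own top route is Route 2 ($128k), but forcing Cove→Route 2 and reassigning the rest optimally gives only $504k — worse by 5.

Cove receives Route 1.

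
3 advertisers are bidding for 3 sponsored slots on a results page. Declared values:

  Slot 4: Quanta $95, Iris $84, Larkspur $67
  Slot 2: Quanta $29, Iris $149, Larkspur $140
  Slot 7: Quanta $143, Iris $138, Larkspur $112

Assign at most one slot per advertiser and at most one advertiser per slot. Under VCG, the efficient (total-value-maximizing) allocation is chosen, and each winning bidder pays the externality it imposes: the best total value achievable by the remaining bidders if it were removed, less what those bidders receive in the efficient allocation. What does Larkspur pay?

Larkspur pays $59.

Efficient allocation: Quanta→Slot 4 ($95), Iris→Slot 7 ($138), Larkspur→Slot 2 ($140); total welfare W = $373.
Larkspur receives Slot 2 at value $140, so the others get W − 140 = $233.
Without Larkspur: best allocation of the remaining 2 bidders over all 3 slots is Quanta→Slot 7 ($143), Iris→Slot 2 ($149), total $292.
VCG payment = (others' best without Larkspur) − (others' welfare with Larkspur) = 292 − 233 = $59.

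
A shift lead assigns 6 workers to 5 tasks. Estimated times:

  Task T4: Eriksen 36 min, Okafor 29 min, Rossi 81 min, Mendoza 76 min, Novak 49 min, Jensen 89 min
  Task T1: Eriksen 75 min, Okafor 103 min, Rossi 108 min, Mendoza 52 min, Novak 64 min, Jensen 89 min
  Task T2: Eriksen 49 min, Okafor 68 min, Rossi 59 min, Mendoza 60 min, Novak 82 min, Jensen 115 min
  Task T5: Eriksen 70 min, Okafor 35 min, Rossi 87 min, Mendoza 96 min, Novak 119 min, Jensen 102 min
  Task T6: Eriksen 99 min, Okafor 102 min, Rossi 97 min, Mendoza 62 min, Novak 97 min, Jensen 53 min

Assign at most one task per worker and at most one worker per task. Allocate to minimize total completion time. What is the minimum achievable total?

Optimal: Eriksen→Task T4 (36 min), Mendoza→Task T1 (52 min), Rossi→Task T2 (59 min), Okafor→Task T5 (35 min), Jensen→Task T6 (53 min) — total 36+52+59+35+53 = 235 min.
Column-greedy (each task in turn goes to its cheapest remaining worker) gives 270 min, worse by 35.
Swapping Jensen↔Mendoza (Jensen→Task T1 89 min, Mendoza→Task T6 62 min) adds 46.
Every other assignment is strictly worse.

Min total: 235 min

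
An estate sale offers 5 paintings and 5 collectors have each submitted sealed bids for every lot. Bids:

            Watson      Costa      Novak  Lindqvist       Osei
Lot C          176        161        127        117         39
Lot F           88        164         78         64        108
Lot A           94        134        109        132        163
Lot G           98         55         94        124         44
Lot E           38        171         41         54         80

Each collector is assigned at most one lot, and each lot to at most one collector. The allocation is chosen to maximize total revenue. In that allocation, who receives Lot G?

Treat this as an assignment problem: match each collector to one lot.
Optimal: Watson→Lot C ($176), Costa→Lot E ($171), Novak→Lot F ($78), Lindqvist→Lot G ($124), Osei→Lot A ($163) — total 176+171+78+124+163 = $712.
Column-greedy (each lot in turn goes to its best remaining collector) gives $668, worse by 44.
Lindqvist's own top lot is Lot A ($132), but forcing Lindqvist→Lot A and reassigning the rest optimally gives only $681 — worse by 31.

Lindqvist receives Lot G.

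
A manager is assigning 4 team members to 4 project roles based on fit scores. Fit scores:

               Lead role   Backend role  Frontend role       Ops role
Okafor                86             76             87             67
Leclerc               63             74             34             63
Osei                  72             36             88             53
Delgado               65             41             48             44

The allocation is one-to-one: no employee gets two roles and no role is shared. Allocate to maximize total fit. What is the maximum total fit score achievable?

Optimal: Okafor→Ops role (67 pts), Leclerc→Backend role (74 pts), Osei→Frontend role (88 pts), Delgado→Lead role (65 pts) — total 67+74+88+65 = 294 pts.
Column-greedy (each role in turn goes to its best remaining employee) gives 292 pts, worse by 2.
Checked against all permutations: 294 pts is optimal.

Maximum total: 294 pts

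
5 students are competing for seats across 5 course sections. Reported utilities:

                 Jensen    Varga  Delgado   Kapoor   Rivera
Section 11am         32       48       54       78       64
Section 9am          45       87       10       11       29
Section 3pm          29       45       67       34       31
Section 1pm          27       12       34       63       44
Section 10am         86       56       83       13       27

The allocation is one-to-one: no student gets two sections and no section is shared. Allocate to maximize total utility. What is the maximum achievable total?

Maximum total: 367 points

Treat this as an assignment problem: match each student to one section.
Optimal: Jensen→Section 10am (86 points), Varga→Section 9am (87 points), Delgado→Section 3pm (67 points), Kapoor→Section 1pm (63 points), Rivera→Section 11am (64 points) — total 86+87+67+63+64 = 367 points.
Row-greedy (each student in turn takes its best remaining section) gives 362 points, worse by 5.
Swapping Delgado↔Rivera (Delgado→Section 11am 54 points, Rivera→Section 3pm 31 points) loses 46.
Checked against all permutations: 367 points is optimal.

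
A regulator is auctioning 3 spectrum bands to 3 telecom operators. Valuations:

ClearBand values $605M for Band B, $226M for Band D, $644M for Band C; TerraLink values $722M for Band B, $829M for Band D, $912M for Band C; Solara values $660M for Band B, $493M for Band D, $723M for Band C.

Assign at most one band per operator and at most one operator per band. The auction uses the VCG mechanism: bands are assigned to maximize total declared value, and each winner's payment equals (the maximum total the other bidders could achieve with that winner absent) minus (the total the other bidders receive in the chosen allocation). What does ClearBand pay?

Efficient allocation: ClearBand→Band B ($605M), TerraLink→Band D ($829M), Solara→Band C ($723M); total welfare W = $2157M.
ClearBand receives Band B at value $605M, so the others get W − 605 = $1552M.
Without ClearBand: best allocation of the remaining 2 bidders over all 3 bands is TerraLink→Band C ($912M), Solara→Band B ($660M), total $1572M.
VCG payment = (others' best without ClearBand) − (others' welfare with ClearBand) = 1572 − 1552 = $20M.

ClearBand pays $20M.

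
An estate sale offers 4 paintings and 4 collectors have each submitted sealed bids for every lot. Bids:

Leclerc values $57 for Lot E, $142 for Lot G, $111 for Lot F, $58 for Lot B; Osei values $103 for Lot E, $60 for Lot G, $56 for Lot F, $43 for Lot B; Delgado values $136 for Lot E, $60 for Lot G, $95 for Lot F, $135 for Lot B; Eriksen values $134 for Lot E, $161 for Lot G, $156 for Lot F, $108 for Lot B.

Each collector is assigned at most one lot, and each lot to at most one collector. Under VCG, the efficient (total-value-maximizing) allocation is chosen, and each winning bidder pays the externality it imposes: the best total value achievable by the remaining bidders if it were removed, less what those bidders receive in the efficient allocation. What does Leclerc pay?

Efficient allocation: Leclerc→Lot G ($142), Osei→Lot E ($103), Delgado→Lot B ($135), Eriksen→Lot F ($156); total welfare W = $536.
Leclerc receives Lot G at value $142, so the others get W − 142 = $394.
Without Leclerc: best allocation of the remaining 3 bidders over all 4 lots is Osei→Lot E ($103), Delgado→Lot B ($135), Eriksen→Lot G ($161), total $399.
VCG payment = (others' best without Leclerc) − (others' welfare with Leclerc) = 399 − 394 = $5.

Leclerc pays $5.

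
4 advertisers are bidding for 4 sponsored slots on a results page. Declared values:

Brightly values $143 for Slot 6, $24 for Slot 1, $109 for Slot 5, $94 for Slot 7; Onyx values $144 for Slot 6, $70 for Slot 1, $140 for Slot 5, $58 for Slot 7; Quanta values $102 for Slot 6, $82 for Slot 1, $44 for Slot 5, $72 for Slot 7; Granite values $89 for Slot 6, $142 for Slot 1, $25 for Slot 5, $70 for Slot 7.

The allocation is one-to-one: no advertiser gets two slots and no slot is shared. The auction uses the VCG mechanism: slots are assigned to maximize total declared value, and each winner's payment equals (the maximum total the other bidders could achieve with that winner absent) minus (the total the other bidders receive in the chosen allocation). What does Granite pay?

Granite pays $10.

Efficient allocation: Brightly→Slot 6 ($143), Onyx→Slot 5 ($140), Quanta→Slot 7 ($72), Granite→Slot 1 ($142); total welfare W = $497.
Granite receives Slot 1 at value $142, so the others get W − 142 = $355.
Without Granite: best allocation of the remaining 3 bidders over all 4 slots is Brightly→Slot 6 ($143), Onyx→Slot 5 ($140), Quanta→Slot 1 ($82), total $365.
VCG payment = (others' best without Granite) − (others' welfare with Granite) = 365 − 355 = $10.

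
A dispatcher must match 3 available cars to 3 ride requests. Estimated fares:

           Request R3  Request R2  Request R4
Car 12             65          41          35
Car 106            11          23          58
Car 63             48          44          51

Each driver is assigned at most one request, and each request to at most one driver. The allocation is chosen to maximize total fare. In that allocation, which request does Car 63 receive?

Car 63 receives Request R2.

Optimal: Car 12→Request R3 ($65), Car 106→Request R4 ($58), Car 63→Request R2 ($44) — total 65+58+44 = $167.
No other one-to-one assignment exceeds $167.
Car 63's own top request is Request R4 ($51), but forcing Car 63→Request R4 and reassigning the rest optimally gives only $139 — worse by 28.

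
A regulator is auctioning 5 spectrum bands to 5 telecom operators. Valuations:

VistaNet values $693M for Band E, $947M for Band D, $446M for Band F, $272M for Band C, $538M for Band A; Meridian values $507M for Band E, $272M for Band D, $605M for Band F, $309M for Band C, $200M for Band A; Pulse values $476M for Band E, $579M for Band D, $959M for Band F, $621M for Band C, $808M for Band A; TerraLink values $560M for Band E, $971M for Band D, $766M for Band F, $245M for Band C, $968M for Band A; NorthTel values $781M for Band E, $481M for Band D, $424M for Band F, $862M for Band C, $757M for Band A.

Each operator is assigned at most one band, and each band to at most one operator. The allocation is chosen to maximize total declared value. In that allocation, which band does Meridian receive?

Optimal: VistaNet→Band D ($947M), Meridian→Band E ($507M), Pulse→Band F ($959M), TerraLink→Band A ($968M), NorthTel→Band C ($862M) — total 947+507+959+968+862 = $4243M.
Column-greedy (each band in turn goes to its best remaining operator) gives $3558M, worse by 685.
Next-best assignment: VistaNet→Band D, Meridian→Band C, Pulse→Band F, TerraLink→Band A, NorthTel→Band E = $3964M.
Meridian's own top band is Band F ($605M), but forcing Meridian→Band F and reassigning the rest optimally gives only $3939M — worse by 304.

Meridian receives Band E.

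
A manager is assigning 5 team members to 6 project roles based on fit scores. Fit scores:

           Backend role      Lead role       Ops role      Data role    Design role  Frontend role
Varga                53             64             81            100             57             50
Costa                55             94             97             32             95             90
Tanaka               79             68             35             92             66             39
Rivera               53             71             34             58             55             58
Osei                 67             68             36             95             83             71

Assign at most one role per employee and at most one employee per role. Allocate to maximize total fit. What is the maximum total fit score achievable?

Treat this as an assignment problem: match each employee to one role.
Optimal: Varga→Data role (100 pts), Costa→Ops role (97 pts), Tanaka→Backend role (79 pts), Rivera→Lead role (71 pts), Osei→Design role (83 pts) — total 100+97+79+71+83 = 430 pts.
Column-greedy (each role in turn goes to its best remaining employee) gives 404 pts, worse by 26.
Next-best assignment: Varga→Data role, Costa→Frontend role, Tanaka→Backend role, Rivera→Lead role, Osei→Design role = 423 pts.
Swapping Varga↔Rivera (Varga→Lead role 64 pts, Rivera→Data role 58 pts) loses 49.
Checked against all permutations: 430 pts is optimal.

Maximum total: 430 pts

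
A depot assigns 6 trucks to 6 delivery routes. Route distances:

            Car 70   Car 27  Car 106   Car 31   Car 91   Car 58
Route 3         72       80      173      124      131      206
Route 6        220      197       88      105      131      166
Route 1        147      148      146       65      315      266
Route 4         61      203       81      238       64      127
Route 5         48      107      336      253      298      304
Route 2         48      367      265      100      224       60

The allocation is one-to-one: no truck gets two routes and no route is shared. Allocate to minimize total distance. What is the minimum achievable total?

Min total: 405 km

Optimal: Car 70→Route 5 (48 km), Car 27→Route 3 (80 km), Car 106→Route 6 (88 km), Car 31→Route 1 (65 km), Car 91→Route 4 (64 km), Car 58→Route 2 (60 km) — total 48+80+88+65+64+60 = 405 km.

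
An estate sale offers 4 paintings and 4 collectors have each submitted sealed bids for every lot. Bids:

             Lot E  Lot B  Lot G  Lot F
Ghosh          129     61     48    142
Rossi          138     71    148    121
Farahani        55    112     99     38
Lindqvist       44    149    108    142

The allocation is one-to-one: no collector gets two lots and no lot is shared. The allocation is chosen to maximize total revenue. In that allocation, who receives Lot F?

This is the linear assignment problem.
Optimal: Ghosh→Lot E ($129), Rossi→Lot G ($148), Farahani→Lot B ($112), Lindqvist→Lot F ($142) — total 129+148+112+142 = $531.
Max-entry greedy (repeatedly take the single best remaining cell) gives $494, worse by 37.
Next-best assignment: Ghosh→Lot F, Rossi→Lot E, Farahani→Lot G, Lindqvist→Lot B = $528.
Swapping Lindqvist↔Rossi (Lindqvist→Lot G $108, Rossi→Lot F $121) loses 61.
Checked against all permutations: $531 is optimal.
Lindqvist's own top lot is Lot B ($149), but forcing Lindqvist→Lot B and reassigning the rest optimally gives only $528 — worse by 3.

Lindqvist receives Lot F.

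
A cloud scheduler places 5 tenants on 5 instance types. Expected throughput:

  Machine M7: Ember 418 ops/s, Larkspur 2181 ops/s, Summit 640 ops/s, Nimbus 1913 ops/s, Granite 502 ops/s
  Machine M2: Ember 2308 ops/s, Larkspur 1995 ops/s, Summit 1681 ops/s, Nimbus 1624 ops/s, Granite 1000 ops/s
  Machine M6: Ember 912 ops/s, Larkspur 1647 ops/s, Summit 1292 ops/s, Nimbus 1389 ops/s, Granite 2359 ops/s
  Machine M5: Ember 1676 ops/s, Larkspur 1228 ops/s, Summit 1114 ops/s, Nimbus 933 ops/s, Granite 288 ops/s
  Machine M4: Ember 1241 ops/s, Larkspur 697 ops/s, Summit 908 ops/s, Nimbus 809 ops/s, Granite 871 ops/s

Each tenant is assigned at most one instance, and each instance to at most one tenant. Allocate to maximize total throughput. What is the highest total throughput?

Maximum total: 8851 ops/s

Optimal: Ember→Machine M5 (1676 ops/s), Larkspur→Machine M2 (1995 ops/s), Summit→Machine M4 (908 ops/s), Nimbus→Machine M7 (1913 ops/s), Granite→Machine M6 (2359 ops/s) — total 1676+1995+908+1913+2359 = 8851 ops/s.
Next-best assignment: Ember→Machine M2, Larkspur→Machine M7, Summit→Machine M5, Nimbus→Machine M4, Granite→Machine M6 = 8771 ops/s.
No other one-to-one assignment exceeds 8851 ops/s.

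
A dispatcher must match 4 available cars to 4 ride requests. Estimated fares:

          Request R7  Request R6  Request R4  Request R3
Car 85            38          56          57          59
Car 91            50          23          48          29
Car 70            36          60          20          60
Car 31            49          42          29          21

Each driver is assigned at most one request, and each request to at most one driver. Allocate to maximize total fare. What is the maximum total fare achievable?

Optimal: Car 85→Request R3 ($59), Car 91→Request R4 ($48), Car 70→Request R6 ($60), Car 31→Request R7 ($49) — total 59+48+60+49 = $216.
Column-greedy (each request in turn goes to its best remaining driver) gives $188, worse by 28.

Max total: $216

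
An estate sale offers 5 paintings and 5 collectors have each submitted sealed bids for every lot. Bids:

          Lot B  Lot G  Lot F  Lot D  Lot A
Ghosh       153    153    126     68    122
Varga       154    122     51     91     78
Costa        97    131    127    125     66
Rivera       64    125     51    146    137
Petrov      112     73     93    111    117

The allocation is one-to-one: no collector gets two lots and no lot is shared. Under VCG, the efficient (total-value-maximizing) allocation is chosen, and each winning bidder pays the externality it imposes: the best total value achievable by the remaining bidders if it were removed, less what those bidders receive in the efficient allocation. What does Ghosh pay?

Ghosh pays $4.

Efficient allocation: Ghosh→Lot G ($153), Varga→Lot B ($154), Costa→Lot F ($127), Rivera→Lot D ($146), Petrov→Lot A ($117); total welfare W = $697.
Ghosh receives Lot G at value $153, so the others get W − 153 = $544.
Without Ghosh: best allocation of the remaining 4 bidders over all 5 lots is Varga→Lot B ($154), Costa→Lot G ($131), Rivera→Lot D ($146), Petrov→Lot A ($117), total $548.
VCG payment = (others' best without Ghosh) − (others' welfare with Ghosh) = 548 − 544 = $4.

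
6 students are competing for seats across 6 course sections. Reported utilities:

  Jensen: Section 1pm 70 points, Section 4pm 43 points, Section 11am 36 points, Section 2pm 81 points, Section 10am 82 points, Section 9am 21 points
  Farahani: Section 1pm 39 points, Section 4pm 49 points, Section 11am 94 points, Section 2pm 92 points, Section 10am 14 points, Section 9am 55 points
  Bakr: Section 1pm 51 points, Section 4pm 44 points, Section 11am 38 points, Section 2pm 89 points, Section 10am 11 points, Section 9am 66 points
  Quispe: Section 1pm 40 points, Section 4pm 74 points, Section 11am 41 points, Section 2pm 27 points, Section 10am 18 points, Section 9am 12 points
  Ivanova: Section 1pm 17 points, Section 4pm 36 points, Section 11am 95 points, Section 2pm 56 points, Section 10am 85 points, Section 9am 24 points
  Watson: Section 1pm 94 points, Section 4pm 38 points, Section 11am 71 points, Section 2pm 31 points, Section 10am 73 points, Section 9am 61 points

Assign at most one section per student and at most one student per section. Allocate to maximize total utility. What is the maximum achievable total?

Optimal: Jensen→Section 10am (82 points), Farahani→Section 2pm (92 points), Bakr→Section 9am (66 points), Quispe→Section 4pm (74 points), Ivanova→Section 11am (95 points), Watson→Section 1pm (94 points) — total 82+92+66+74+95+94 = 503 points.
Row-greedy (each student in turn takes its best remaining section) gives 457 points, worse by 46.
Next-best assignment: Jensen→Section 2pm, Farahani→Section 11am, Bakr→Section 9am, Quispe→Section 4pm, Ivanova→Section 10am, Watson→Section 1pm = 494 points.
No other one-to-one assignment exceeds 503 points.

Max total: 503 points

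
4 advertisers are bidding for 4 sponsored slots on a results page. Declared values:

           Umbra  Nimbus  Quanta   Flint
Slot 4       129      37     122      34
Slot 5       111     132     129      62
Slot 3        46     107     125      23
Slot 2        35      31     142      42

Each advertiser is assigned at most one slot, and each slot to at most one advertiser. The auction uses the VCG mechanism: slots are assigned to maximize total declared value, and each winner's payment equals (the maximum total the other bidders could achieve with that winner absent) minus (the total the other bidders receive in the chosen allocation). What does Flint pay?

Flint pays $25.

Efficient allocation: Umbra→Slot 4 ($129), Nimbus→Slot 3 ($107), Quanta→Slot 2 ($142), Flint→Slot 5 ($62); total welfare W = $440.
Flint receives Slot 5 at value $62, so the others get W − 62 = $378.
Without Flint: best allocation of the remaining 3 bidders over all 4 slots is Umbra→Slot 4 ($129), Nimbus→Slot 5 ($132), Quanta→Slot 2 ($142), total $403.
VCG payment = (others' best without Flint) − (others' welfare with Flint) = 403 − 378 = $25.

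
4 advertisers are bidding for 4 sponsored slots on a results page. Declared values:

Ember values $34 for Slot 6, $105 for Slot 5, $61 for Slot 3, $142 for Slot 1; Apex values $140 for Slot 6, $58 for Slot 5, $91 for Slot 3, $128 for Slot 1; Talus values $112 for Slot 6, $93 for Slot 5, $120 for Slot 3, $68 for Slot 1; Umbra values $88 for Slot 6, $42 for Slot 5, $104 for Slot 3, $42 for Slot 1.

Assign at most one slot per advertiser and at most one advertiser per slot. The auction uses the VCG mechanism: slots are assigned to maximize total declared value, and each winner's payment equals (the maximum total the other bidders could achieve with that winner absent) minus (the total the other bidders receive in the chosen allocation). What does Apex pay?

Efficient allocation: Ember→Slot 1 ($142), Apex→Slot 6 ($140), Talus→Slot 5 ($93), Umbra→Slot 3 ($104); total welfare W = $479.
Apex receives Slot 6 at value $140, so the others get W − 140 = $339.
Without Apex: best allocation of the remaining 3 bidders over all 4 slots is Ember→Slot 1 ($142), Talus→Slot 6 ($112), Umbra→Slot 3 ($104), total $358.
VCG payment = (others' best without Apex) − (others' welfare with Apex) = 358 − 339 = $19.

Apex pays $19.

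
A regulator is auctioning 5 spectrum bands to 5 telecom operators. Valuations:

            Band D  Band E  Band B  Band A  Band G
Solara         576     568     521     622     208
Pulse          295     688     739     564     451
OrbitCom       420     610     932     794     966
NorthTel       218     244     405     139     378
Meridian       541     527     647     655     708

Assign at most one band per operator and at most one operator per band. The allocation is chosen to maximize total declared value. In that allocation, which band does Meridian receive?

This is a one-to-one assignment (maximum-weight bipartite matching).
Optimal: Solara→Band D ($576M), Pulse→Band E ($688M), OrbitCom→Band G ($966M), NorthTel→Band B ($405M), Meridian→Band A ($655M) — total 576+688+966+405+655 = $3290M.
Column-greedy (each band in turn goes to its best remaining operator) gives $3229M, worse by 61.
Checked against all permutations: $3290M is optimal.
Meridian's own top band is Band G ($708M), but forcing Meridian→Band G and reassigning the rest optimally gives only $3171M — worse by 119.

Meridian receives Band A.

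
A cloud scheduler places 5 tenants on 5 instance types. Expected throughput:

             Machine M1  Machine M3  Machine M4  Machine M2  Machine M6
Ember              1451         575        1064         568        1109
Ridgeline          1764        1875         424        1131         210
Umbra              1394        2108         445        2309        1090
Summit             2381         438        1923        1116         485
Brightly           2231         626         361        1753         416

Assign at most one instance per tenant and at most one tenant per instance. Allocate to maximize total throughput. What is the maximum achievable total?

Maximum total: 9447 ops/s

This is the linear assignment problem.
Optimal: Ember→Machine M6 (1109 ops/s), Ridgeline→Machine M3 (1875 ops/s), Umbra→Machine M2 (2309 ops/s), Summit→Machine M4 (1923 ops/s), Brightly→Machine M1 (2231 ops/s) — total 1109+1875+2309+1923+2231 = 9447 ops/s.
Row-greedy (each tenant in turn takes its best remaining instance) gives 7974 ops/s, worse by 1473.
Swapping Summit↔Umbra (Summit→Machine M2 1116 ops/s, Umbra→Machine M4 445 ops/s) loses 2671.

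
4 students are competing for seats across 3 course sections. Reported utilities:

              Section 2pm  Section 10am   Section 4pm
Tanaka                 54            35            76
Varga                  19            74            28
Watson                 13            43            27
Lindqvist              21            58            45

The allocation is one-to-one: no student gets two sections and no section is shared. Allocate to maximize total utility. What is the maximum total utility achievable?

Max total: 173 points

Optimal: Tanaka→Section 2pm (54 points), Varga→Section 10am (74 points), Lindqvist→Section 4pm (45 points) — total 54+74+45 = 173 points.
Max-entry greedy (repeatedly take the single best remaining cell) gives 171 points, worse by 2.
Next-best assignment: Lindqvist→Section 2pm, Varga→Section 10am, Tanaka→Section 4pm = 171 points.
Every other assignment is strictly worse.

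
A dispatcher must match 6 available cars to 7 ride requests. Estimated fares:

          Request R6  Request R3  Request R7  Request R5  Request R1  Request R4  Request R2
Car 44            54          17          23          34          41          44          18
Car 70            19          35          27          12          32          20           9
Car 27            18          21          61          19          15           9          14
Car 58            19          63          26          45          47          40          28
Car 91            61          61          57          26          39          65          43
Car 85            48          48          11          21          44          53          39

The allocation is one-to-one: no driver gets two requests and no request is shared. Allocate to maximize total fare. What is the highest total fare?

Optimal: Car 44→Request R6 ($54), Car 70→Request R1 ($32), Car 27→Request R7 ($61), Car 58→Request R3 ($63), Car 91→Request R4 ($65), Car 85→Request R2 ($39) — total 54+32+61+63+65+39 = $314.
Column-greedy (each request in turn goes to its best remaining driver) gives $283, worse by 31.
Next-best assignment: Car 44→Request R6, Car 70→Request R1, Car 27→Request R7, Car 58→Request R3, Car 91→Request R2, Car 85→Request R4 = $306.
Every other assignment is strictly worse.

Max total: $314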